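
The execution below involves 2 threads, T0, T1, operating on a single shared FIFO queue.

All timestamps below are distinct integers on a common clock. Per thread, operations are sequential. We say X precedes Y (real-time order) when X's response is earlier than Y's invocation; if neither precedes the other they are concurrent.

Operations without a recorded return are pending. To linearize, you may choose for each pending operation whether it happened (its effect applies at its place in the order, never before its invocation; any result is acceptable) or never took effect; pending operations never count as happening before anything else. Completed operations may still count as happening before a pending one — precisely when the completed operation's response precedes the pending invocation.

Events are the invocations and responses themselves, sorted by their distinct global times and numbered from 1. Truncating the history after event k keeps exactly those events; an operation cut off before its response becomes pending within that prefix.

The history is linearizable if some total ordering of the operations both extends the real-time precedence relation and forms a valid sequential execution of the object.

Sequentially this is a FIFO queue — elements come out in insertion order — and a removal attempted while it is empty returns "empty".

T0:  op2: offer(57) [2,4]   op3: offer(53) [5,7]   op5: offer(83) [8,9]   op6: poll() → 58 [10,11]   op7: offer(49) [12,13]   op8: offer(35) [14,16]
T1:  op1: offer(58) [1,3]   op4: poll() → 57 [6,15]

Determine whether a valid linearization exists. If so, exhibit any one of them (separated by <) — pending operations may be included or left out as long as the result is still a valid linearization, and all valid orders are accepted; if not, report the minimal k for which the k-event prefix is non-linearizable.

linearizable — witness: op1 < op2 < op3 < op5 < op6 < op4 < op7 < op8

step 1: op1 offer(58) — queue <58>
step 2: op2 offer(57) — queue <58,57>
step 3: op3 offer(53) — queue <58,57,53>
step 4: op5 offer(83) — queue <58,57,53,83>
step 5: op6 poll() → 58 — queue <57,53,83>
step 6: op4 poll() → 57 — queue <53,83>
step 7: op7 offer(49) — queue <53,83,49>
step 8: op8 offer(35) — queue <53,83,49,35>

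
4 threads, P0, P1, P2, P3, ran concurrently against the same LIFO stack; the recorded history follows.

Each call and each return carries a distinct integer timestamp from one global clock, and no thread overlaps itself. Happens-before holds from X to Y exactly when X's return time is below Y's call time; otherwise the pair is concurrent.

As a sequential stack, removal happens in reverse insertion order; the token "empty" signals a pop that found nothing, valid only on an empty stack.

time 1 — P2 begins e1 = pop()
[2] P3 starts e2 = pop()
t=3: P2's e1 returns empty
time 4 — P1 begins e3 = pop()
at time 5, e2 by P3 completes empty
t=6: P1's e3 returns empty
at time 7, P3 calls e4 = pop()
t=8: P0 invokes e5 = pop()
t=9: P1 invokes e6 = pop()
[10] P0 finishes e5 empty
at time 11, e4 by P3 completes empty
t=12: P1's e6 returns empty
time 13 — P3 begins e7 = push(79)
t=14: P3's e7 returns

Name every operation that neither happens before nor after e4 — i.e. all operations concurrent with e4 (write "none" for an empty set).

e5, e6

e4 runs from 7 to 11; window-overlapping ops are concurrent
e1 [1,3]: before
e2 [2,5]: before
e3 [4,6]: before
e5 [8,10]: concurrent
e6 [9,12]: concurrent
e7 [13,14]: after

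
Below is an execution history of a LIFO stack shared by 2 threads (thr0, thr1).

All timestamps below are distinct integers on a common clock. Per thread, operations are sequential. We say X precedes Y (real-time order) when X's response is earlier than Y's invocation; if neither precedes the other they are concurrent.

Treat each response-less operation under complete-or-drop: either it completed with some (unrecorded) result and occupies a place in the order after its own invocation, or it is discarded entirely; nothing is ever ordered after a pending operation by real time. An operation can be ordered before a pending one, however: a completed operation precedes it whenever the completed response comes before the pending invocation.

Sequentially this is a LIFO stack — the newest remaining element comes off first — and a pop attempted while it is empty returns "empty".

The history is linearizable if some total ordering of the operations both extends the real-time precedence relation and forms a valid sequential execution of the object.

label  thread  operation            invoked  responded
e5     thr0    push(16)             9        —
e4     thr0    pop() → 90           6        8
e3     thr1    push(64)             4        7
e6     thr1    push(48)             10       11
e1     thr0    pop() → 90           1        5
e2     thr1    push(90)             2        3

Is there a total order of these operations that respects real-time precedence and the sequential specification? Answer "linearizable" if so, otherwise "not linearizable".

not linearizable

through event 7 a valid linearization exists; event 8 (e4 responding at time 8) ends that
real-time-consistent orders of the 4 completed operations: 5 — all fail the LIFO stack replay
e.g. e1, e2, e3, e4: illegal at step 1, since e1 pop() → 90 cannot apply there
e.g. e1, e2, e4, e3: illegal at step 1, since e1 pop() → 90 cannot apply there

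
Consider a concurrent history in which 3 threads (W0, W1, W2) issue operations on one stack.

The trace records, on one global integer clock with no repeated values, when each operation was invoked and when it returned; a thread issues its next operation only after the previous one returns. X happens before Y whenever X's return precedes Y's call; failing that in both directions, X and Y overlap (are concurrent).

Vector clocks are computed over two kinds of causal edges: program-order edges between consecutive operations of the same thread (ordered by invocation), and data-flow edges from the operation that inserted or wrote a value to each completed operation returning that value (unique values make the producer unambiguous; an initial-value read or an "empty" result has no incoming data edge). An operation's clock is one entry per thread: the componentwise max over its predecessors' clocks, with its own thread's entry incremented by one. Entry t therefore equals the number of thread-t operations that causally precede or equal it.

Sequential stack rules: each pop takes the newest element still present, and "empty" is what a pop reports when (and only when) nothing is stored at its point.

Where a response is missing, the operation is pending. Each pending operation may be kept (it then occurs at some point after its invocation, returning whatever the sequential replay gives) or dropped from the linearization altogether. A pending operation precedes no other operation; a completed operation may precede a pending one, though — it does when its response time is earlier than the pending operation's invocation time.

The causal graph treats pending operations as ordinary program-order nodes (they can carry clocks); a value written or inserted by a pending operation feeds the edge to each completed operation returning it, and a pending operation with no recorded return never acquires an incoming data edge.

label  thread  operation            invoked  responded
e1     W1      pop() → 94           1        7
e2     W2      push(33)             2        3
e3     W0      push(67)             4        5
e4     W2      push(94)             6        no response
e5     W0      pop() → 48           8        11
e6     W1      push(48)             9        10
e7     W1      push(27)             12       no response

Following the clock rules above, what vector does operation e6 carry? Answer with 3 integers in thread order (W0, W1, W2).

(0, 2, 2)

no predecessors for e2 (invoked 2): W2 increments from zero → (0, 0, 1)
no predecessors for e3 (invoked 4): W0 increments from zero → (1, 0, 0)
e4 (invocation 6): componentwise max over VC(e2)=(0, 0, 1), +1 at W2, giving (0, 0, 2)
e1 (invocation 1): componentwise max over VC(e4)=(0, 0, 2), +1 at W1, giving (0, 1, 2)
e6 (invocation 9): componentwise max over VC(e1)=(0, 1, 2), +1 at W1, giving (0, 2, 2)
e7 (invocation 12): componentwise max over VC(e6)=(0, 2, 2), +1 at W1, giving (0, 3, 2)
e5 (invocation 8): componentwise max over VC(e3)=(1, 0, 0), VC(e6)=(0, 2, 2), +1 at W0, giving (2, 2, 2)
target: VC(e6) = (0, 2, 2)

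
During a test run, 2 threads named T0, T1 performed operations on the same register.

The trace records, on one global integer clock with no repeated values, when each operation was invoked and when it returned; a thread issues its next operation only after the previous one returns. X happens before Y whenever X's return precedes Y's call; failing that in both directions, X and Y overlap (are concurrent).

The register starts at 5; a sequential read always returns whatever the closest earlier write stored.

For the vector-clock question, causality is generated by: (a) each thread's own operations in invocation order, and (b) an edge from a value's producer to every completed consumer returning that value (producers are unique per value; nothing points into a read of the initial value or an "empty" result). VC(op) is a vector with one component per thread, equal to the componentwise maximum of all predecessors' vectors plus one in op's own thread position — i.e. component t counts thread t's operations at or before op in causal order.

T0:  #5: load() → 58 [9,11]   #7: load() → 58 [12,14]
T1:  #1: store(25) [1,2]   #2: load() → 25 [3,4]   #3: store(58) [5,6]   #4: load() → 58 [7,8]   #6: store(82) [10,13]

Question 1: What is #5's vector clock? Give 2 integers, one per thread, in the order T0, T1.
Answer: (1, 3)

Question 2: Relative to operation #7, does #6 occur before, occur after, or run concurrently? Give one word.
Answer: concurrent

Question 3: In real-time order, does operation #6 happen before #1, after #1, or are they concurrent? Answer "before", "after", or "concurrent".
Answer: after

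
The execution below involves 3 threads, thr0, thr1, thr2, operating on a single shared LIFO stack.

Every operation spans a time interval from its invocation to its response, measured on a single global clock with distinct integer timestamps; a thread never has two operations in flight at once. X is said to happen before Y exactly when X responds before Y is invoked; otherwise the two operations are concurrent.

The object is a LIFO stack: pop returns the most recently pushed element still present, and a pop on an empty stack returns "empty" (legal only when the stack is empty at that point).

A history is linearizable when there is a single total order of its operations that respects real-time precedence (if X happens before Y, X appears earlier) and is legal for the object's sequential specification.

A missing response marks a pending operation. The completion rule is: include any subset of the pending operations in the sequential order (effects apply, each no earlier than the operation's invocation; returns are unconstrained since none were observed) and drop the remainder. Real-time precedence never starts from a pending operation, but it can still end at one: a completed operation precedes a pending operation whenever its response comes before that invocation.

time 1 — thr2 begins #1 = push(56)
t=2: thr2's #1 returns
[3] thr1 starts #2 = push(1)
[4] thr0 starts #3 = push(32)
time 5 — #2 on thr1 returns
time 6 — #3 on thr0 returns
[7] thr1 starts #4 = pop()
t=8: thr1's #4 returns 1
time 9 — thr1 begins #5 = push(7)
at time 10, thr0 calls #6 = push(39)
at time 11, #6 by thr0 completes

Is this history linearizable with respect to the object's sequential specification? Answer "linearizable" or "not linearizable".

one valid linearization: #1, #3, #2, #4, #5, #6
1. #1 push(56), leaving stack <56>
2. #3 push(32), leaving stack <56,32>
3. #2 push(1), leaving stack <56,32,1>
4. #4 pop() → 1, leaving stack <56,32>
5. #5 push(7) (pending, included), leaving stack <56,32,7>
6. #6 push(39), leaving stack <56,32,7,39>

linearizable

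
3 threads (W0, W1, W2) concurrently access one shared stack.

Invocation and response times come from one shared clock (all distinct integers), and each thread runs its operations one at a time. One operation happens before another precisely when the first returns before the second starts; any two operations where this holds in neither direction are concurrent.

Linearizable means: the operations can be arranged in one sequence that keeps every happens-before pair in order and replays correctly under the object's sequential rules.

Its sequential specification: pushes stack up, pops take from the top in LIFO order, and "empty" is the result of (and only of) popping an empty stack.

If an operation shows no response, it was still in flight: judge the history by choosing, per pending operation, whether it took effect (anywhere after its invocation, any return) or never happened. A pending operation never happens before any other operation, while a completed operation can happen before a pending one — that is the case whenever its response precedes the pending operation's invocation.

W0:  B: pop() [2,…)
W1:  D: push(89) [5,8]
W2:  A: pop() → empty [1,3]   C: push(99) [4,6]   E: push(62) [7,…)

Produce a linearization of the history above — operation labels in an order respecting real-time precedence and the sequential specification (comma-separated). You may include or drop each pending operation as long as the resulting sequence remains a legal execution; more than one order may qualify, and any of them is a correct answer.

A, B, C, D

1. A pop() → empty, leaving stack <>
2. B pop() (pending, included), leaving stack <>
3. C push(99), leaving stack <99>
4. D push(89), leaving stack <99,89>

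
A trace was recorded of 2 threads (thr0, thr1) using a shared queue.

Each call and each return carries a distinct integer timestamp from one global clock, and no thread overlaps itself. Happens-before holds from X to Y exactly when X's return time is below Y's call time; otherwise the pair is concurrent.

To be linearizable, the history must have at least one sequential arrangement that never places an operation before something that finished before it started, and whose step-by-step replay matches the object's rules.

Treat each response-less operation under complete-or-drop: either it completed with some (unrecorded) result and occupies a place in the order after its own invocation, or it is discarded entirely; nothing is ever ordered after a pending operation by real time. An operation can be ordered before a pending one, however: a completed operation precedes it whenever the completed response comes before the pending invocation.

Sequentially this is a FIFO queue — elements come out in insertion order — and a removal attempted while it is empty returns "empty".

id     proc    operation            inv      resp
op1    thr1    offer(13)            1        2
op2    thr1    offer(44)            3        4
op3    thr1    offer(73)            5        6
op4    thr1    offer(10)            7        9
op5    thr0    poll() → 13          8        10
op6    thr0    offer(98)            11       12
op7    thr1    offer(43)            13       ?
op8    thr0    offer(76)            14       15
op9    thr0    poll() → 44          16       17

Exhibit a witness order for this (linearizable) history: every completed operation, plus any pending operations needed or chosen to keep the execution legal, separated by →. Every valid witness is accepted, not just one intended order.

op1 → op2 → op3 → op4 → op5 → op6 → op7 → op8 → op9

after step 1 (op1 offer(13)): queue <13>
after step 2 (op2 offer(44)): queue <13,44>
after step 3 (op3 offer(73)): queue <13,44,73>
after step 4 (op4 offer(10)): queue <13,44,73,10>
after step 5 (op5 poll() → 13): queue <44,73,10>
after step 6 (op6 offer(98)): queue <44,73,10,98>
after step 7 (op7 offer(43) (pending, included)): queue <44,73,10,98,43>
after step 8 (op8 offer(76)): queue <44,73,10,98,43,76>
after step 9 (op9 poll() → 44): queue <73,10,98,43,76>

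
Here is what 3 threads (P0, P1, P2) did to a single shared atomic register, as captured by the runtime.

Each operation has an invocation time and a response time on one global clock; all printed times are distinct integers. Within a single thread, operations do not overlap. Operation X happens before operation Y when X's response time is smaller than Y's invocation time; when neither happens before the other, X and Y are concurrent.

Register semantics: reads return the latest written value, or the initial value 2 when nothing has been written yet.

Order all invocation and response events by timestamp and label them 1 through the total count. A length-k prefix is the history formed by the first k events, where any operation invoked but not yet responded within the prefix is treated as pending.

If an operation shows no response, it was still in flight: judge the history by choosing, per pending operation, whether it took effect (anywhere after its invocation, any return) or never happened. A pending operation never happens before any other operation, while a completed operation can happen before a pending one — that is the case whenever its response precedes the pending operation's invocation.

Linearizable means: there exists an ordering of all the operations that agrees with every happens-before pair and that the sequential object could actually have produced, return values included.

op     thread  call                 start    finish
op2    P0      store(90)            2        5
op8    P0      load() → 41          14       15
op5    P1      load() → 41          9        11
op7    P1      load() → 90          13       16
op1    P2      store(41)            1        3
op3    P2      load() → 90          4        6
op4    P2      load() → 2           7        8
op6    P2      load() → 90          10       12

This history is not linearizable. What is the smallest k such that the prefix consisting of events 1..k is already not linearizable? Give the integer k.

8

a valid linearization of events 1..7 exists, for instance op1, op2, op3:
1. op1 store(41), leaving value 41
2. op2 store(90), leaving value 90
3. op3 load() → 90, leaving value 90
event 8 — op4's response, time 8 — after it, nothing linearizes
one such order, op1, op2, op3, op4, breaks at step 4 where op4 load() → 2 is illegal
one such order, op1, op3, op2, op4, breaks at step 2 where op3 load() → 90 is illegal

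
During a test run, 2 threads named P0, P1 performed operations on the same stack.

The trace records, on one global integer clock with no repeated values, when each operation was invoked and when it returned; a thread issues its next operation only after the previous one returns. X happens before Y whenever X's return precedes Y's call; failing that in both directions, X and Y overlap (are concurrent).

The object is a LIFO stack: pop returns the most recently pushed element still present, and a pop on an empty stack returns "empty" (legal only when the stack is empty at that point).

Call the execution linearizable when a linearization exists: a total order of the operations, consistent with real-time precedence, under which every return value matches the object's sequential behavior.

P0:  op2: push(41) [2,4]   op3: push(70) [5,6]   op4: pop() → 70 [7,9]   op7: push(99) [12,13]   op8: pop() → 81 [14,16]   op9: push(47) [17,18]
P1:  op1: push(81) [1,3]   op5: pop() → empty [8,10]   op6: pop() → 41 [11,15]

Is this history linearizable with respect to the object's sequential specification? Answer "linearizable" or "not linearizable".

not linearizable

prefix check: 1..9 passes, 1..10 fails once op5's time-10 response joins
all 4 real-time-respecting orders fail — 5 completed stack operations, no legal replay
for example op1, op2, op3, op4, op5 fails at step 5: op5 pop() → empty is not legal there
for example op1, op2, op3, op5, op4 fails at step 4: op5 pop() → empty is not legal there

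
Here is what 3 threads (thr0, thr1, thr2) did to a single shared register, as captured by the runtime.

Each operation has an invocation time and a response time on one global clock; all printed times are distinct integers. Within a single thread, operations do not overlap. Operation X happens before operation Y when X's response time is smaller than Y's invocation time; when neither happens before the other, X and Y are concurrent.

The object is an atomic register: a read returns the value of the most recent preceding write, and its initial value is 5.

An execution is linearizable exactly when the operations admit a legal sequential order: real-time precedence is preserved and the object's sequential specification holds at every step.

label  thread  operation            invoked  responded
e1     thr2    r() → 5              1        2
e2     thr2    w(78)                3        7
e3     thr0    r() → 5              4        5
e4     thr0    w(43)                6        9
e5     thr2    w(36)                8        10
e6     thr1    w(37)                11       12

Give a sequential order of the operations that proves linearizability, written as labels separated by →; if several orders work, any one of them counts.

1. e1 r() → 5, leaving value 5
2. e3 r() → 5, leaving value 5
3. e2 w(78), leaving value 78
4. e4 w(43), leaving value 43
5. e5 w(36), leaving value 36
6. e6 w(37), leaving value 37

e1 → e3 → e2 → e4 → e5 → e6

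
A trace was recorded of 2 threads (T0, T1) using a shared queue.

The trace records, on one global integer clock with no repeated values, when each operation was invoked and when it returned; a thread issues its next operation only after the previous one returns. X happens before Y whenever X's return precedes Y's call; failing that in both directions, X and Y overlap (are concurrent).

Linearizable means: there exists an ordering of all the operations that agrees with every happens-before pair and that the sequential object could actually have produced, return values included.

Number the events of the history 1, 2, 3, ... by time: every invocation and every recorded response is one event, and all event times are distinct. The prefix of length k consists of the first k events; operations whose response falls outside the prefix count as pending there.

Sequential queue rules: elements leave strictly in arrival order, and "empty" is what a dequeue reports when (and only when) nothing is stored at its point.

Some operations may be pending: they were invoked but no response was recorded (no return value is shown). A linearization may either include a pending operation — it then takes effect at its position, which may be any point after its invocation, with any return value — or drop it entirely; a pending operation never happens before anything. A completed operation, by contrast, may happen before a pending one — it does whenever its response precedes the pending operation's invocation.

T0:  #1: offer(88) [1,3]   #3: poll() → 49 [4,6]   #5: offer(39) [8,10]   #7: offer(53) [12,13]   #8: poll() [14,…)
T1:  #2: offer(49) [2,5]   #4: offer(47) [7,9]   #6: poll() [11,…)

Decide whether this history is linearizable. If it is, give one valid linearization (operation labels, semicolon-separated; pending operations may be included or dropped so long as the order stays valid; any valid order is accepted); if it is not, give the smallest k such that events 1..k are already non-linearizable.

linearizable — witness: #2; #1; #3; #4; #5; #6; #7

1. #2 offer(49), leaving queue <49>
2. #1 offer(88), leaving queue <49,88>
3. #3 poll() → 49, leaving queue <88>
4. #4 offer(47), leaving queue <88,47>
5. #5 offer(39), leaving queue <88,47,39>
6. #6 poll() (pending, included), leaving queue <47,39>
7. #7 offer(53), leaving queue <47,39,53>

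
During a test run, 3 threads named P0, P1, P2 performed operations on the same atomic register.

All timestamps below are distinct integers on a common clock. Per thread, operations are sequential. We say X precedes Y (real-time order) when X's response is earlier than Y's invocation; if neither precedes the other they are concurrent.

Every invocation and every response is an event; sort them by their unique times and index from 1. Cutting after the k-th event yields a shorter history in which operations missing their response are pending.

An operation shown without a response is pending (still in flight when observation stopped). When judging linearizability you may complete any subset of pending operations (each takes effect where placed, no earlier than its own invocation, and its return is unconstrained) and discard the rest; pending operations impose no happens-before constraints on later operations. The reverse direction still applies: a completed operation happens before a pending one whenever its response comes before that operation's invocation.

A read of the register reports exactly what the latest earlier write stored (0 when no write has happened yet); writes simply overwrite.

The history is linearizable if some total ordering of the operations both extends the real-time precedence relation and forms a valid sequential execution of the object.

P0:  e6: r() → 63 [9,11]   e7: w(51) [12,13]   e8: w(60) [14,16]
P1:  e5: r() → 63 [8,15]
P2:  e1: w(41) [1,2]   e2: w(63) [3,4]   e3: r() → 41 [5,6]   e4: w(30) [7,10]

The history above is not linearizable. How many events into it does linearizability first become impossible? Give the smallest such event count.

events 1..5 are linearizable, e.g. via e1, e2:
step 1: e1 w(41) — value 41
step 2: e2 w(63) — value 63
event 6 — e3's response, time 6 — after it, nothing linearizes
sample order e1, e2, e3 stalls at step 3 — e3 r() → 41 has no legal effect

6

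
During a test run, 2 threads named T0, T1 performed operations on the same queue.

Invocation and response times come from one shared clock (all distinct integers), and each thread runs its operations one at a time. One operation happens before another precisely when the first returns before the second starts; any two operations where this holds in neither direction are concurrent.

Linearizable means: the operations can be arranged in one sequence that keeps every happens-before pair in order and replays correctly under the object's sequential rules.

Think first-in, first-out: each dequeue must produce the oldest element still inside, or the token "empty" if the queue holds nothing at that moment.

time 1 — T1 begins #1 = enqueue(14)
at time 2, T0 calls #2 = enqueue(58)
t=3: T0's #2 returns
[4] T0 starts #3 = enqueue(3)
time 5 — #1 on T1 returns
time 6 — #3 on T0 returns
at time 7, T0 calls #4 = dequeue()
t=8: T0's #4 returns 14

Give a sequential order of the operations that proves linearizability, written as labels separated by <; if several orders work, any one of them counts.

after step 1 (#1 enqueue(14)): queue <14>
after step 2 (#2 enqueue(58)): queue <14,58>
after step 3 (#3 enqueue(3)): queue <14,58,3>
after step 4 (#4 dequeue() → 14): queue <58,3>

#1 < #2 < #3 < #4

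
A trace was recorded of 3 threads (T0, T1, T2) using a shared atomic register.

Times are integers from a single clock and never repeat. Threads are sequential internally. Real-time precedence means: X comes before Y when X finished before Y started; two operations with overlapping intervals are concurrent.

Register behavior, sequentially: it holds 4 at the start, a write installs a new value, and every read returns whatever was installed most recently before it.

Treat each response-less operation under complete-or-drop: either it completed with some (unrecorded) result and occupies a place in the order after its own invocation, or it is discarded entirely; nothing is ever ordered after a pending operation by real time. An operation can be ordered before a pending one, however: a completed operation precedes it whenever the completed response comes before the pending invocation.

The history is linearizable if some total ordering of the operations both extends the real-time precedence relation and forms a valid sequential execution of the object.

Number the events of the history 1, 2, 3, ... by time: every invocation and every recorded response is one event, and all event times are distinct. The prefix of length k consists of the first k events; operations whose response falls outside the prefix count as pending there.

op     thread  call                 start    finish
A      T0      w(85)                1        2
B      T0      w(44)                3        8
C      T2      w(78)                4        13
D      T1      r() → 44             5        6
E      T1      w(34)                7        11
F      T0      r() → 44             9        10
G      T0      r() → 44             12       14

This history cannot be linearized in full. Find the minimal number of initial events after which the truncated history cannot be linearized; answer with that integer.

events 1..13 are still linearizable — one witness is A, B, D, F, C, E:
after step 1 (A w(85)): value 85
after step 2 (B w(44)): value 44
after step 3 (D r() → 44): value 44
after step 4 (F r() → 44): value 44
after step 5 (C w(78)): value 78
after step 6 (E w(34)): value 34
event 14 — G's response, time 14 — after it, nothing linearizes
e.g. A, B, C, D, E, F, G: illegal at step 4, since D r() → 44 cannot apply there
e.g. A, B, C, D, F, E, G: illegal at step 4, since D r() → 44 cannot apply there

14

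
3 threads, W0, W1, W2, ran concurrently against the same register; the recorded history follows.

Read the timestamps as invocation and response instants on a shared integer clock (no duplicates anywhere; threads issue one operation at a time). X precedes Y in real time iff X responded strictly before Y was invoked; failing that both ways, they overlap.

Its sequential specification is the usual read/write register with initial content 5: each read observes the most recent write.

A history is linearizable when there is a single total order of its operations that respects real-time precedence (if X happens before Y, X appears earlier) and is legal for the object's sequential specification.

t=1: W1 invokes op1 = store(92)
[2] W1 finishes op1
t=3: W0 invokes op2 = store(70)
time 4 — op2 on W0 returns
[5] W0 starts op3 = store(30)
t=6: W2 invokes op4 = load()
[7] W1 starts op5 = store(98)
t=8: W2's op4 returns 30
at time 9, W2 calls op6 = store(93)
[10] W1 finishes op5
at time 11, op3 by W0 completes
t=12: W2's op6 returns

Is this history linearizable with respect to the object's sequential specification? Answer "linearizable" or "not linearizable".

linearizable

one valid linearization: op1, op2, op3, op4, op5, op6
step 1: op1 store(92) — value 92
step 2: op2 store(70) — value 70
step 3: op3 store(30) — value 30
step 4: op4 load() → 30 — value 30
step 5: op5 store(98) — value 98
step 6: op6 store(93) — value 93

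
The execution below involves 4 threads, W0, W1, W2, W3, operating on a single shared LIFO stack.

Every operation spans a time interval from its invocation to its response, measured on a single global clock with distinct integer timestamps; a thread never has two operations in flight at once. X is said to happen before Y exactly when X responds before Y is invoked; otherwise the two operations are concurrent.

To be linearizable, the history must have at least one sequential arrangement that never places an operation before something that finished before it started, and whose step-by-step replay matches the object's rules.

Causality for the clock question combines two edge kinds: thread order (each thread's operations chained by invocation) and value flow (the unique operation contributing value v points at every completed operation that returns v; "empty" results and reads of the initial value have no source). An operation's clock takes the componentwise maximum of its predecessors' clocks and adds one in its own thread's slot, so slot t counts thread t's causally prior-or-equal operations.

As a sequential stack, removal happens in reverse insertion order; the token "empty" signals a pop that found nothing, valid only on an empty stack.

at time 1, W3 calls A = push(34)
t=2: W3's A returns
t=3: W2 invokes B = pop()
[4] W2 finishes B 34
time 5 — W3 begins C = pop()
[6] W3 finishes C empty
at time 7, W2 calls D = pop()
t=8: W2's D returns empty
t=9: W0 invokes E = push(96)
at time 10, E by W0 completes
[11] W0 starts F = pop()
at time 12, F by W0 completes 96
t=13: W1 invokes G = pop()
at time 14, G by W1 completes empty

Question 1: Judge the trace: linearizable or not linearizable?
linearizable

a witness: A, B, C, D, E, F, G
1. A push(34), leaving stack <34>
2. B pop() → 34, leaving stack <>
3. C pop() → empty, leaving stack <>
4. D pop() → empty, leaving stack <>
5. E push(96), leaving stack <96>
6. F pop() → 96, leaving stack <>
7. G pop() → empty, leaving stack <>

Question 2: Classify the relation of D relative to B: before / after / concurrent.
after

D spans [7,8], B spans [3,4]
resp(B)=4 < inv(D)=7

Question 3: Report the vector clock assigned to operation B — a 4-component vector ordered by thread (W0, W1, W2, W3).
(0, 0, 1, 1)

invoked at 1, A has no predecessors; its own W3 bump gives (0, 0, 0, 1)
invoked at 13, G has no predecessors; its own W1 bump gives (0, 1, 0, 0)
invoked at 9, E has no predecessors; its own W0 bump gives (1, 0, 0, 0)
VC(C, invoked at 5): max of VC(A)=(0, 0, 0, 1), then +1 on thread W3 → (0, 0, 0, 2)
VC(B, invoked at 3): max of VC(A)=(0, 0, 0, 1), then +1 on thread W2 → (0, 0, 1, 1)
VC(F, invoked at 11): max of VC(E)=(1, 0, 0, 0), then +1 on thread W0 → (2, 0, 0, 0)
VC(D, invoked at 7): max of VC(B)=(0, 0, 1, 1), then +1 on thread W2 → (0, 0, 2, 1)
target: VC(B) = (0, 0, 1, 1)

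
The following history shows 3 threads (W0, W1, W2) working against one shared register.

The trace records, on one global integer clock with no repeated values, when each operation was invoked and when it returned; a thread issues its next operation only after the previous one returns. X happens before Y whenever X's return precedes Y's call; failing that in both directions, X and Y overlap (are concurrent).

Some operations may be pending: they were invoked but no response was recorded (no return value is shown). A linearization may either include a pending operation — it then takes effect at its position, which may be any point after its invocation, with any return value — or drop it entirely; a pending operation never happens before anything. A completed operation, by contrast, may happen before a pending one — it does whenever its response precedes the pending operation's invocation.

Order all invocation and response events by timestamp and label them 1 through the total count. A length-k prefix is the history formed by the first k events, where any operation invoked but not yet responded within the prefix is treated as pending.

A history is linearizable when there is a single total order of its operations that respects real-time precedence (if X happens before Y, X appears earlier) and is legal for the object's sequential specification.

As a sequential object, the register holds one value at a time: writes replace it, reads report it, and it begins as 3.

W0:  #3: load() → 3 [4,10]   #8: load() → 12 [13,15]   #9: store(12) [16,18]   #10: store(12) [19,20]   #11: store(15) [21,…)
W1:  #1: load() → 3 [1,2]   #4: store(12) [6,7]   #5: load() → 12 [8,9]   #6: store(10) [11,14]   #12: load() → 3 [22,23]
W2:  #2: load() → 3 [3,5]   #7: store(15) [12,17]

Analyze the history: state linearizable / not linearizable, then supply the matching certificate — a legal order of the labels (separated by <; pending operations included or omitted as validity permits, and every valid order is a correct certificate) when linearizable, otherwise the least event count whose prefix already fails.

not linearizable — minimal violating prefix: 23 events

already the first 23 events (up to #12's response at time 23) admit no linearization; the first 22 still do
checked exhaustively: 32 real-time-consistent orders of 11 completed operations, zero legal register replays
no completion choice of the 1 pending operation (#11) rescues it — every subset was tried
take #1, #2, #3, #4, #5, #6, #7, #8, #9, #10, #12 (pending dropped): step 8 already fails, because #8 load() → 12 cannot occur there
take #1, #2, #3, #4, #5, #6, #8, #7, #9, #10, #12 (pending dropped): step 7 already fails, because #8 load() → 12 cannot occur there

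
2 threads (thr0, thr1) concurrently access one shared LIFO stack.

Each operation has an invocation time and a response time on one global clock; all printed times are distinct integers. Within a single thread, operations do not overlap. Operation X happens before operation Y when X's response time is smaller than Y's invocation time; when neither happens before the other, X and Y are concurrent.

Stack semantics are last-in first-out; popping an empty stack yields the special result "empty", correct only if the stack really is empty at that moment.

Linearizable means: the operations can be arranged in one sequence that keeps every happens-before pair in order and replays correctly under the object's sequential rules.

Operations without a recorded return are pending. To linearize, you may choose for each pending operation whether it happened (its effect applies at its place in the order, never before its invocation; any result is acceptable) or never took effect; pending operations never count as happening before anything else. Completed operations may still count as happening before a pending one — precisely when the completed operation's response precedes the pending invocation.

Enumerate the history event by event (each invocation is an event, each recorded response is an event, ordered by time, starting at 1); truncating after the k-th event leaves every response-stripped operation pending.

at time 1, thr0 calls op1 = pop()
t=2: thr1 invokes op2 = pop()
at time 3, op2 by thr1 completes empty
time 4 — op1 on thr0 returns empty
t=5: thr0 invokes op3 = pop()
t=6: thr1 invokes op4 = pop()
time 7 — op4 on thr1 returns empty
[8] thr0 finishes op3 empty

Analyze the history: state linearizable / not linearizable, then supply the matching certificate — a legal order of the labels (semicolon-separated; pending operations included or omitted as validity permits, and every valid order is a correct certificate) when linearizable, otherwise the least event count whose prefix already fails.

linearizable — witness: op1; op2; op3; op4

step 1: op1 pop() → empty — stack <>
step 2: op2 pop() → empty — stack <>
step 3: op3 pop() → empty — stack <>
step 4: op4 pop() → empty — stack <>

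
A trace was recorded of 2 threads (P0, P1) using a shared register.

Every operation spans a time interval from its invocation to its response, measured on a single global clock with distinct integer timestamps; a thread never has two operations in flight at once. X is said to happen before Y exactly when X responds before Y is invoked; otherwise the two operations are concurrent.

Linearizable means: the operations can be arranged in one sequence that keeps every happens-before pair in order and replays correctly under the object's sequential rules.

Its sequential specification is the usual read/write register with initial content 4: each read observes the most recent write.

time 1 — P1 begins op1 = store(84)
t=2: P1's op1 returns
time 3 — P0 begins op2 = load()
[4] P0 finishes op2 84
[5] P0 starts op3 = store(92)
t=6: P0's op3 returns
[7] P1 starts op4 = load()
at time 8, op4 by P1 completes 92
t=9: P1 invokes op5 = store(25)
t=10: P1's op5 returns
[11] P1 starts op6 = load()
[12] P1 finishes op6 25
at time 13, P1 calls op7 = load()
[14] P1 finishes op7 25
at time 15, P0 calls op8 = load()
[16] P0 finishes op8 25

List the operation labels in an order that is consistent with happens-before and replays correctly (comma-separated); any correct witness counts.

op1, op2, op3, op4, op5, op6, op7, op8

1. op1 store(84), leaving value 84
2. op2 load() → 84, leaving value 84
3. op3 store(92), leaving value 92
4. op4 load() → 92, leaving value 92
5. op5 store(25), leaving value 25
6. op6 load() → 25, leaving value 25
7. op7 load() → 25, leaving value 25
8. op8 load() → 25, leaving value 25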